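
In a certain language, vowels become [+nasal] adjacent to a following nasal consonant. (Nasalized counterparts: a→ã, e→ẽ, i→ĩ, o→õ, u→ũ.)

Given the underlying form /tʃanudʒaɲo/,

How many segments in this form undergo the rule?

/a/ before nasal /n/ → [ã]
/a/ before nasal /ɲ/ → [ã]
2 segments change.

2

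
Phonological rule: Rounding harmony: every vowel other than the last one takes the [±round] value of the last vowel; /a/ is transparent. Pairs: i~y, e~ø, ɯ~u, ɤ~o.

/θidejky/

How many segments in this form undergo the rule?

2

/i/ harmonizes with /y/ ([+round]) → [y]
/e/ harmonizes with /y/ ([+round]) → [ø]
2 segments change.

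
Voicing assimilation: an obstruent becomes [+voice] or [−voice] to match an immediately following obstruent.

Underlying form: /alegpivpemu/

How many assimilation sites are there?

/g/ before /p/ (voiceless) → [k]
/v/ before /p/ (voiceless) → [f]
2 segments change.

2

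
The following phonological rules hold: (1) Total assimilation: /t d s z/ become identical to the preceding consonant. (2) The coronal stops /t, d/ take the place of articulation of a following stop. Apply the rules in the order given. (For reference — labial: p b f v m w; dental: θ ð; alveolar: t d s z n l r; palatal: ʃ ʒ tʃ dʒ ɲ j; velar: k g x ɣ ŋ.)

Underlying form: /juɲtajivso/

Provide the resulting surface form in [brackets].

[juɲɲajivvo]

Rule 1: /t/ after /ɲ/ → [ɲ] (total assimilation)
Rule 1: /s/ after /v/ → [v] (total assimilation)
After rule 1: juɲɲajivvo
Rule 2: no segment meets the rule's conditions; no change.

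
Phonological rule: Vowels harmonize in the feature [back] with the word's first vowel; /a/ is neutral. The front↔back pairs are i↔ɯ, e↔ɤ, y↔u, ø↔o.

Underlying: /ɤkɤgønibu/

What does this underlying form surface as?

[ɤkɤgonɯbu]

/ø/ harmonizes with /ɤ/ ([+back]) → [o]
/i/ harmonizes with /ɤ/ ([+back]) → [ɯ]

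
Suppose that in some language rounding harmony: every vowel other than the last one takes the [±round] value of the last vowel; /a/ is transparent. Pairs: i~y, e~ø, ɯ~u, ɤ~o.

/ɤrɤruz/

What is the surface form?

/ɤ/ harmonizes with /u/ ([+round]) → [o]
/ɤ/ harmonizes with /u/ ([+round]) → [o]

[ororuz]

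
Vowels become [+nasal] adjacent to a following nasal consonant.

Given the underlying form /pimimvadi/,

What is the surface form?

[pĩmĩmvadi]

/i/ before nasal /m/ → [ĩ]
/i/ before nasal /m/ → [ĩ]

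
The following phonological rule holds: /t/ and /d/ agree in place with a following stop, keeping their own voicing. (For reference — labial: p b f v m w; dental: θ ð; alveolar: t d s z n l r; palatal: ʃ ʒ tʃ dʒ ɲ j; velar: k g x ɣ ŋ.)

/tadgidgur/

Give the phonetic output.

/d/ before /g/ (velar) → [g]
/d/ before /g/ (velar) → [g]

[taggiggur]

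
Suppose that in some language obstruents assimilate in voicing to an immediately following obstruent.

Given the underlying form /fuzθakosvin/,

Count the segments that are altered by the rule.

/z/ before /θ/ (voiceless) → [s]
/s/ before /v/ (voiced) → [z]
2 segments change.

2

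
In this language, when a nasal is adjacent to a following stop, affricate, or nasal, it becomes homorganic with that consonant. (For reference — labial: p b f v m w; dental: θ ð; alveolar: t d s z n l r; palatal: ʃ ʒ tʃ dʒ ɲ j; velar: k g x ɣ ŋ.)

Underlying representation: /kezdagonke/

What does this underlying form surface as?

/n/ before /k/ (velar) → [ŋ]

[kezdagoŋke]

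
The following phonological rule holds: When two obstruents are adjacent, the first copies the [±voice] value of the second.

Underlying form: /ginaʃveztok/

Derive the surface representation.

/ʃ/ before /v/ (voiced) → [ʒ]
/z/ before /t/ (voiceless) → [s]

[ginaʒvestok]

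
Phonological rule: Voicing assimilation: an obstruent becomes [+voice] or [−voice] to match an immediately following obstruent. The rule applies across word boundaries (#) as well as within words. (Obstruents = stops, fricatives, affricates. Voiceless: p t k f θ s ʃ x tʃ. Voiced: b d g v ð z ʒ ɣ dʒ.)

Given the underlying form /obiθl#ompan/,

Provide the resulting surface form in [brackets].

no segment meets the rule's conditions; no change.

[obiθl#ompan]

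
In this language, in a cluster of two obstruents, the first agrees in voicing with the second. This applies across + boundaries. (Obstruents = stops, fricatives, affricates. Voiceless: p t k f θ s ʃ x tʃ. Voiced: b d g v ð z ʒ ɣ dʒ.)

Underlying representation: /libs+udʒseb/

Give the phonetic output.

/b/ before /s/ (voiceless) → [p]
/dʒ/ before /s/ (voiceless) → [tʃ]

[lips+utʃseb]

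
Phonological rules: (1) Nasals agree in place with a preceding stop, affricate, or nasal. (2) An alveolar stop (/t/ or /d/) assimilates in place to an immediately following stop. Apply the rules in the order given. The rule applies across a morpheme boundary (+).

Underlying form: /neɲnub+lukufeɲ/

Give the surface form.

Rule 1: /n/ after /ɲ/ (palatal) → [ɲ]
After rule 1: neɲɲub+lukufeɲ
Rule 2: no segment meets the rule's conditions; no change.

[neɲɲub+lukufeɲ]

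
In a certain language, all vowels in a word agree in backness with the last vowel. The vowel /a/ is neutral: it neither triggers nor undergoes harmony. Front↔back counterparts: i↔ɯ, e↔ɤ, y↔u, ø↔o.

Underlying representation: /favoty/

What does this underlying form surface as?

[favøty]

/o/ harmonizes with /y/ ([-back]) → [ø]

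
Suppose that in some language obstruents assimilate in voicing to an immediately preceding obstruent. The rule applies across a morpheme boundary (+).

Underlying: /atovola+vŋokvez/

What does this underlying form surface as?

[atovola+vŋokfez]

/v/ after /k/ (voiceless) → [f]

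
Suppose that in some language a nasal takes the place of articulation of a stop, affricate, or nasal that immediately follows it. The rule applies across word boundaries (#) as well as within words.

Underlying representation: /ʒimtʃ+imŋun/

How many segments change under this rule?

2

/m/ before /tʃ/ (palatal) → [ɲ]
/m/ before /ŋ/ (velar) → [ŋ]
2 segments change.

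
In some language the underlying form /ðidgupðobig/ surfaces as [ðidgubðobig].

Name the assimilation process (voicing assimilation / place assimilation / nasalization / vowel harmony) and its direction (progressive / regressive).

/p/→[b].
Each target copies a feature from the following segment, so the direction is regressive.

voicing assimilation, regressive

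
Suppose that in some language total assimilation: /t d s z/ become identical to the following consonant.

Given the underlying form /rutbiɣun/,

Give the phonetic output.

/t/ before /b/ → [b] (total assimilation)

[rubbiɣun]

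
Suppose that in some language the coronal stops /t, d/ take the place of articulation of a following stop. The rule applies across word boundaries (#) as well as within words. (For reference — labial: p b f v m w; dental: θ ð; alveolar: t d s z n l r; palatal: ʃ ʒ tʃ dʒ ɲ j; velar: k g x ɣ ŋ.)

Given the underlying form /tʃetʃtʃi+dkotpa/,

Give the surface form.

[tʃetʃtʃi+gkoppa]

/d/ before /k/ (velar) → [g]
/t/ before /p/ (labial) → [p]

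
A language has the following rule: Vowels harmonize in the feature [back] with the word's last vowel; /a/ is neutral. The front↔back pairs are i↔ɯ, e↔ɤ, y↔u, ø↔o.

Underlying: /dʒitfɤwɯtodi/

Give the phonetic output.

[dʒitfewitødi]

/ɤ/ harmonizes with /i/ ([-back]) → [e]
/ɯ/ harmonizes with /i/ ([-back]) → [i]
/o/ harmonizes with /i/ ([-back]) → [ø]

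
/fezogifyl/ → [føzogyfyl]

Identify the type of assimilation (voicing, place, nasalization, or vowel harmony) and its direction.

/e/→[ø] /i/→[y].
Vowels agree with the last vowel, so the harmony is regressive.

vowel harmony, regressive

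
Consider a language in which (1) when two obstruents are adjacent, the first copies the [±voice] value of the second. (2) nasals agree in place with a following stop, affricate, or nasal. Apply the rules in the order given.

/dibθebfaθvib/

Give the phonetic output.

[dipθepfaðvib]

Rule 1: /b/ before /θ/ (voiceless) → [p]
Rule 1: /b/ before /f/ (voiceless) → [p]
Rule 1: /θ/ before /v/ (voiced) → [ð]
After rule 1: dipθepfaðvib
Rule 2: no segment meets the rule's conditions; no change.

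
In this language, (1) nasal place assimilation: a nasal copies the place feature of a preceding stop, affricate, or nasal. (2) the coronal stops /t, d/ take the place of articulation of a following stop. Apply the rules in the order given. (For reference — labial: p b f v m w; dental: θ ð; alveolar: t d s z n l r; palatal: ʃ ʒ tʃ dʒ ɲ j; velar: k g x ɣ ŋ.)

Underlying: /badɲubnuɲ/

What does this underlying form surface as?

Rule 1: /ɲ/ after /d/ (alveolar) → [n]
Rule 1: /n/ after /b/ (labial) → [m]
After rule 1: badnubmuɲ
Rule 2: no segment meets the rule's conditions; no change.

[badnubmuɲ]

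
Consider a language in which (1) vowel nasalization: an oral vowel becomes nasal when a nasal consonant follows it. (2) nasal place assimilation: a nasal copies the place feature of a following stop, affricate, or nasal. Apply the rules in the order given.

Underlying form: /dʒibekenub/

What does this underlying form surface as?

[dʒibekẽnub]

Rule 1: /e/ before nasal /n/ → [ẽ]
After rule 1: dʒibekẽnub
Rule 2: no segment meets the rule's conditions; no change.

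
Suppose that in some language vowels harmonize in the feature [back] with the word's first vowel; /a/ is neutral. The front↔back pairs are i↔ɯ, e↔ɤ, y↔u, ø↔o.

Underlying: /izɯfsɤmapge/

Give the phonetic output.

[izifsemapge]

/ɯ/ harmonizes with /i/ ([-back]) → [i]
/ɤ/ harmonizes with /i/ ([-back]) → [e]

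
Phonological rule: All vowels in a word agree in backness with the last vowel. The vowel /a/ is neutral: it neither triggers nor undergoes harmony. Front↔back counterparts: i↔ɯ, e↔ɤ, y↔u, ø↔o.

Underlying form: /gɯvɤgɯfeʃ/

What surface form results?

/ɯ/ harmonizes with /e/ ([-back]) → [i]
/ɤ/ harmonizes with /e/ ([-back]) → [e]
/ɯ/ harmonizes with /e/ ([-back]) → [i]

[givegifeʃ]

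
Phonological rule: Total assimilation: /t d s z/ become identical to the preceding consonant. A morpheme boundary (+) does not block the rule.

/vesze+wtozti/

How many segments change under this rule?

/z/ after /s/ → [s] (total assimilation)
/t/ after /w/ → [w] (total assimilation)
/t/ after /z/ → [z] (total assimilation)
3 segments change.

3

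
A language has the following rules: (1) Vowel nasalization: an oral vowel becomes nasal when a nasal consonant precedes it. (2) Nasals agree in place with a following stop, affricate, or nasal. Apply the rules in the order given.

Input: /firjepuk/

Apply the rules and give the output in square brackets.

Rule 1: no segment meets the rule's conditions; no change.
After rule 1: firjepuk
Rule 2: no segment meets the rule's conditions; no change.

[firjepuk]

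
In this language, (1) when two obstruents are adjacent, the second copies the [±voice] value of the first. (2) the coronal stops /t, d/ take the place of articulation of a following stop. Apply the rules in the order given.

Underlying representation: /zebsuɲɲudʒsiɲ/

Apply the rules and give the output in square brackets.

[zebzuɲɲudʒziɲ]

Rule 1: /s/ after /b/ (voiced) → [z]
Rule 1: /s/ after /dʒ/ (voiced) → [z]
After rule 1: zebzuɲɲudʒziɲ
Rule 2: no segment meets the rule's conditions; no change.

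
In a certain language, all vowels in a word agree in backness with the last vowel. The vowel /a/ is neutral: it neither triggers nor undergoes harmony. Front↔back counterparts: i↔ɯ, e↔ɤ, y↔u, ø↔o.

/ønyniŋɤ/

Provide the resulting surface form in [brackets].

[onunɯŋɤ]

/ø/ harmonizes with /ɤ/ ([+back]) → [o]
/y/ harmonizes with /ɤ/ ([+back]) → [u]
/i/ harmonizes with /ɤ/ ([+back]) → [ɯ]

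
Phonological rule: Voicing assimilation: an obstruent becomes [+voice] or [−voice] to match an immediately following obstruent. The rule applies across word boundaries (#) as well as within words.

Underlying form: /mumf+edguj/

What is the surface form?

[mumf+edguj]

no segment meets the rule's conditions; no change.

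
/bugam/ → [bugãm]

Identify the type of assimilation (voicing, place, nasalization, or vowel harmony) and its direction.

/a/→[ã].
Each target copies a feature from the following segment, so the direction is regressive.

nasalization, regressive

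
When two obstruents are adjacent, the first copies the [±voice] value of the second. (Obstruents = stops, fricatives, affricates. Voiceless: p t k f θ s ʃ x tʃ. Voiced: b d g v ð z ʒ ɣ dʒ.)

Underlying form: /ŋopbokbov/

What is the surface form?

[ŋobbogbov]

/p/ before /b/ (voiced) → [b]
/k/ before /b/ (voiced) → [g]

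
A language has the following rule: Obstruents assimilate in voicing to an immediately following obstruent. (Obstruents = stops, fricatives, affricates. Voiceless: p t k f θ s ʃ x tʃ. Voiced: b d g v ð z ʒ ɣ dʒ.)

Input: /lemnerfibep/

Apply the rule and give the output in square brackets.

no segment meets the rule's conditions; no change.

[lemnerfibep]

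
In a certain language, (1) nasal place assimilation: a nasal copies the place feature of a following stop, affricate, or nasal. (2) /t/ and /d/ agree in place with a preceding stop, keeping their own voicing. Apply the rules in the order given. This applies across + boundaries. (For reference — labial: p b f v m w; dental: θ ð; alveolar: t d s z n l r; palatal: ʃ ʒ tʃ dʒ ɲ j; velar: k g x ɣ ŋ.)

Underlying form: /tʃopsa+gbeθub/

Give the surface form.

Rule 1: no segment meets the rule's conditions; no change.
After rule 1: tʃopsa+gbeθub
Rule 2: no segment meets the rule's conditions; no change.

[tʃopsa+gbeθub]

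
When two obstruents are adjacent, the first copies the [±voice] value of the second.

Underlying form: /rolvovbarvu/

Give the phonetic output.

no segment meets the rule's conditions; no change.

[rolvovbarvu]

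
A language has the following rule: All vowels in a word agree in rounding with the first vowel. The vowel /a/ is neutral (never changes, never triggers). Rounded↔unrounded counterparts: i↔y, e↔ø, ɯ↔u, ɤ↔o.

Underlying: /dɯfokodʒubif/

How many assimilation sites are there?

/o/ harmonizes with /ɯ/ ([-round]) → [ɤ]
/o/ harmonizes with /ɯ/ ([-round]) → [ɤ]
/u/ harmonizes with /ɯ/ ([-round]) → [ɯ]
3 segments change.

3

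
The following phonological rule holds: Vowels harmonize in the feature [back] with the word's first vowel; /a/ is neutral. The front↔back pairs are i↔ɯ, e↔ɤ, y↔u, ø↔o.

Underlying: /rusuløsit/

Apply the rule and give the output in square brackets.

[rusulosɯt]

/ø/ harmonizes with /u/ ([+back]) → [o]
/i/ harmonizes with /u/ ([+back]) → [ɯ]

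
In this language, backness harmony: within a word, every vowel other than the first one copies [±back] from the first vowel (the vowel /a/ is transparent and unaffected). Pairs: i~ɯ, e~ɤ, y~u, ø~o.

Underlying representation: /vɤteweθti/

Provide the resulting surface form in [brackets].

/e/ harmonizes with /ɤ/ ([+back]) → [ɤ]
/e/ harmonizes with /ɤ/ ([+back]) → [ɤ]
/i/ harmonizes with /ɤ/ ([+back]) → [ɯ]

[vɤtɤwɤθtɯ]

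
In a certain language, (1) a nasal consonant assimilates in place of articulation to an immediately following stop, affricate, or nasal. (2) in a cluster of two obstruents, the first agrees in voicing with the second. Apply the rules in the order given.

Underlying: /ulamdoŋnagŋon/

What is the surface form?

[ulandonnagŋon]

Rule 1: /m/ before /d/ (alveolar) → [n]
Rule 1: /ŋ/ before /n/ (alveolar) → [n]
After rule 1: ulandonnagŋon
Rule 2: no segment meets the rule's conditions; no change.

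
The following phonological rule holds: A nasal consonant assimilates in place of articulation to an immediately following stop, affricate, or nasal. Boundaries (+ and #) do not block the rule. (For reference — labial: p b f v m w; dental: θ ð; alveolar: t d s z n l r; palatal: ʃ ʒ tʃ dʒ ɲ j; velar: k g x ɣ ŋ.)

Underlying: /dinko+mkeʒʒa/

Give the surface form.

/n/ before /k/ (velar) → [ŋ]
/m/ before /k/ (velar) → [ŋ]

[diŋko+ŋkeʒʒa]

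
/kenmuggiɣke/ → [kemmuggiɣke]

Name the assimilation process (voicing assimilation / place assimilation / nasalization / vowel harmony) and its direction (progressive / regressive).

/n/→[m].
Each target copies a feature from the following segment, so the direction is regressive.

place assimilation, regressive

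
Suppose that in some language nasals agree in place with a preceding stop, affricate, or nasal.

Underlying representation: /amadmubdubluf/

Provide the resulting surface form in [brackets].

/m/ after /d/ (alveolar) → [n]

[amadnubdubluf]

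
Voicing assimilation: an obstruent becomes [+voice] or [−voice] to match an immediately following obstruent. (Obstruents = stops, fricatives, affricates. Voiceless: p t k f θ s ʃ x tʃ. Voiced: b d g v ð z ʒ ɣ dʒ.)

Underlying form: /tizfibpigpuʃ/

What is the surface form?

/z/ before /f/ (voiceless) → [s]
/b/ before /p/ (voiceless) → [p]
/g/ before /p/ (voiceless) → [k]

[tisfippikpuʃ]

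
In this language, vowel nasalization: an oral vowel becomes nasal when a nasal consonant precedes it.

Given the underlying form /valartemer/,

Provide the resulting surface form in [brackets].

[valartemẽr]

/e/ after nasal /m/ → [ẽ]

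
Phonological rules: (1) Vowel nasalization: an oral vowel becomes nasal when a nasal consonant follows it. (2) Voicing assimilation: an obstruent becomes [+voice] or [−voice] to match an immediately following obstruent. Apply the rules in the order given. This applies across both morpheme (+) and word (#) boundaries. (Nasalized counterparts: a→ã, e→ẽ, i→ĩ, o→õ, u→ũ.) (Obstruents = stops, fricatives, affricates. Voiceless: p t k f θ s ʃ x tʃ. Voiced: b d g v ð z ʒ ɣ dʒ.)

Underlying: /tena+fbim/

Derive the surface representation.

Rule 1: /e/ before nasal /n/ → [ẽ]
Rule 1: /i/ before nasal /m/ → [ĩ]
After rule 1: tẽna+fbĩm
Rule 2: /f/ before /b/ (voiced) → [v]

[tẽna+vbĩm]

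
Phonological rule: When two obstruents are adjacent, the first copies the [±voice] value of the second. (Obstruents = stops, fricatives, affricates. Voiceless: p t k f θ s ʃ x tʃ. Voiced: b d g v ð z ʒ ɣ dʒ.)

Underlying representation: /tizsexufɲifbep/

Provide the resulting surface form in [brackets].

[tissexufɲivbep]

/z/ before /s/ (voiceless) → [s]
/f/ before /b/ (voiced) → [v]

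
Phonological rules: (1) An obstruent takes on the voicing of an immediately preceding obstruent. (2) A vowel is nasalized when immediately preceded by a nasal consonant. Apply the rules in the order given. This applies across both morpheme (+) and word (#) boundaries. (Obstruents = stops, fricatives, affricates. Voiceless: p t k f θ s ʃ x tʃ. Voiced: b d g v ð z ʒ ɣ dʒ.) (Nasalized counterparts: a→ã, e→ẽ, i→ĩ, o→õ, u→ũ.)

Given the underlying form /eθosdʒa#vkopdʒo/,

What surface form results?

[eθostʃa#vgoptʃo]

Rule 1: /dʒ/ after /s/ (voiceless) → [tʃ]
Rule 1: /k/ after /v/ (voiced) → [g]
Rule 1: /dʒ/ after /p/ (voiceless) → [tʃ]
After rule 1: eθostʃa#vgoptʃo
Rule 2: no segment meets the rule's conditions; no change.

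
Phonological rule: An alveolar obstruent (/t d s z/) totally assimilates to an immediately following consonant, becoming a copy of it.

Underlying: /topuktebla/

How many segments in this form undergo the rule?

No segment meets the rule's conditions.

0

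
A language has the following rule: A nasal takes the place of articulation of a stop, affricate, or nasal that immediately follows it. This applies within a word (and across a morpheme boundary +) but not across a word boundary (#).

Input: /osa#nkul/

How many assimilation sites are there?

1

/n/ before /k/ (velar) → [ŋ]
1 segment changes.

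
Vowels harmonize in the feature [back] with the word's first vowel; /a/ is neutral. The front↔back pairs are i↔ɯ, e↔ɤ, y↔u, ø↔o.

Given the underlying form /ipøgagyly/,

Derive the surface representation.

no segment meets the rule's conditions; no change.

[ipøgagyly]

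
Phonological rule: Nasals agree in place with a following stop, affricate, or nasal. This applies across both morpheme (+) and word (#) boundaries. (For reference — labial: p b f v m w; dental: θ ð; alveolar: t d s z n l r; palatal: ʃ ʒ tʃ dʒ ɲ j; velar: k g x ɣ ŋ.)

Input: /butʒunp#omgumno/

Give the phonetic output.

/n/ before /p/ (labial) → [m]
/m/ before /g/ (velar) → [ŋ]
/m/ before /n/ (alveolar) → [n]

[butʒump#oŋgunno]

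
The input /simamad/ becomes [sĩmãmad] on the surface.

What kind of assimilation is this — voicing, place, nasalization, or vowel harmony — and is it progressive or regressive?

nasalization, regressive

/i/→[ĩ] /a/→[ã].
Each target copies a feature from the following segment, so the direction is regressive.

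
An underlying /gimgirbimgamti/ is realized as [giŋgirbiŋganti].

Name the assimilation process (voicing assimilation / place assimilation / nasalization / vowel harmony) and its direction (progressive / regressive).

/m/→[ŋ] /m/→[ŋ] /m/→[n].
Each target copies a feature from the following segment, so the direction is regressive.

place assimilation, regressive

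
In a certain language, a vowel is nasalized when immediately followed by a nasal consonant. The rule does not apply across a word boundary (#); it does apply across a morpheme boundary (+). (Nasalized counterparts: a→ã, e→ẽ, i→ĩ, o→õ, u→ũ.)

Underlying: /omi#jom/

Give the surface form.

[õmi#jõm]

/o/ before nasal /m/ → [õ]
/o/ before nasal /m/ → [õ]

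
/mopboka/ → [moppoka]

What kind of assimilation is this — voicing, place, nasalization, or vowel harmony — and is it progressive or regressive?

/b/→[p].
Each target copies a feature from the preceding segment, so the direction is progressive.

voicing assimilation, progressive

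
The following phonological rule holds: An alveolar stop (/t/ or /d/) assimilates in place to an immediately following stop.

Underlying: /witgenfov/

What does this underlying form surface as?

/t/ before /g/ (velar) → [k]

[wikgenfov]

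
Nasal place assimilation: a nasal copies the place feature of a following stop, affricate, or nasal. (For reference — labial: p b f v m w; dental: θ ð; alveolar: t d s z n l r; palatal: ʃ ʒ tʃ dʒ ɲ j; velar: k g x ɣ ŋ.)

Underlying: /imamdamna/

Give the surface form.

[imandanna]

/m/ before /d/ (alveolar) → [n]
/m/ before /n/ (alveolar) → [n]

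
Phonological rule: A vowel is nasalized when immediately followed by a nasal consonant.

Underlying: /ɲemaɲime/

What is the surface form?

[ɲẽmãɲĩme]

/e/ before nasal /m/ → [ẽ]
/a/ before nasal /ɲ/ → [ã]
/i/ before nasal /m/ → [ĩ]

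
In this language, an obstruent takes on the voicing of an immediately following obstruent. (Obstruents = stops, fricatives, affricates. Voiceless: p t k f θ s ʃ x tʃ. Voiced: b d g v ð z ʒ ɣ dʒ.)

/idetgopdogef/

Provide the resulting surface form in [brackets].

/t/ before /g/ (voiced) → [d]
/p/ before /d/ (voiced) → [b]

[idedgobdogef]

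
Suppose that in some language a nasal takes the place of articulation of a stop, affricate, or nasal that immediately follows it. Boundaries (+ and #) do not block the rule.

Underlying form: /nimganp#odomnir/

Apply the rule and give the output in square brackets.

[niŋgamp#odonnir]

/m/ before /g/ (velar) → [ŋ]
/n/ before /p/ (labial) → [m]
/m/ before /n/ (alveolar) → [n]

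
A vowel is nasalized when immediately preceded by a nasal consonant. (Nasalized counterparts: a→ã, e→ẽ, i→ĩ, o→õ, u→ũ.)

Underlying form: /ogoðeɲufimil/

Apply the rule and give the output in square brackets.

/u/ after nasal /ɲ/ → [ũ]
/i/ after nasal /m/ → [ĩ]

[ogoðeɲũfimĩl]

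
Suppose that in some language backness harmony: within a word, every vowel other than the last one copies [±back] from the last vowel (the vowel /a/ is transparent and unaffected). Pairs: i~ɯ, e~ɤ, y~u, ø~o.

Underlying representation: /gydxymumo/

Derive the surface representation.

/y/ harmonizes with /o/ ([+back]) → [u]
/y/ harmonizes with /o/ ([+back]) → [u]

[gudxumumo]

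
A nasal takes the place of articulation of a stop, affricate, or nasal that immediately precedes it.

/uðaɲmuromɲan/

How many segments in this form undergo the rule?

2

/m/ after /ɲ/ (palatal) → [ɲ]
/ɲ/ after /m/ (labial) → [m]
2 segments change.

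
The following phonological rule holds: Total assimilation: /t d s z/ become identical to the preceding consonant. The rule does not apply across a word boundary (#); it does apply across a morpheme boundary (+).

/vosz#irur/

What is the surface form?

/z/ after /s/ → [s] (total assimilation)

[voss#irur]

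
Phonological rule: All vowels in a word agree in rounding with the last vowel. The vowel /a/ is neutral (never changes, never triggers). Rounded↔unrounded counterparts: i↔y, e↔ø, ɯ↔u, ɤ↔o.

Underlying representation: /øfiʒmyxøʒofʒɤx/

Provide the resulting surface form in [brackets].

/ø/ harmonizes with /ɤ/ ([-round]) → [e]
/y/ harmonizes with /ɤ/ ([-round]) → [i]
/ø/ harmonizes with /ɤ/ ([-round]) → [e]
/o/ harmonizes with /ɤ/ ([-round]) → [ɤ]

[efiʒmixeʒɤfʒɤx]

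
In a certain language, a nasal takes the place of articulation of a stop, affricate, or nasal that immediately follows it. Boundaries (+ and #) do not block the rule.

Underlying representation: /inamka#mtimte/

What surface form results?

[inaŋka#ntinte]

/m/ before /k/ (velar) → [ŋ]
/m/ before /t/ (alveolar) → [n]
/m/ before /t/ (alveolar) → [n]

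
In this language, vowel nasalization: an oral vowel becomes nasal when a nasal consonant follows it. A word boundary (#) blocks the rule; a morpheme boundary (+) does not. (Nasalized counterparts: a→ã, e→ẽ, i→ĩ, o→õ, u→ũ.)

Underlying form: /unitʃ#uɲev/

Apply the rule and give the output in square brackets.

/u/ before nasal /n/ → [ũ]
/u/ before nasal /ɲ/ → [ũ]

[ũnitʃ#ũɲev]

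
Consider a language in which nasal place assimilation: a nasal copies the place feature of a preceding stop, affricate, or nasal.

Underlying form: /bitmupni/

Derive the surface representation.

[bitnupmi]

/m/ after /t/ (alveolar) → [n]
/n/ after /p/ (labial) → [m]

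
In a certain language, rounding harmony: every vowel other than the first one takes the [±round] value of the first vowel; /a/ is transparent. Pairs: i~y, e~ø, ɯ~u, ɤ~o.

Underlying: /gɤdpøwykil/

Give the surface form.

/ø/ harmonizes with /ɤ/ ([-round]) → [e]
/y/ harmonizes with /ɤ/ ([-round]) → [i]

[gɤdpewikil]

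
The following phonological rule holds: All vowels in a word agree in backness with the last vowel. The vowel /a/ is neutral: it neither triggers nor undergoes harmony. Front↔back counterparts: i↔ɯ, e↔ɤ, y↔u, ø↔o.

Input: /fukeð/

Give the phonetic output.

[fykeð]

/u/ harmonizes with /e/ ([-back]) → [y]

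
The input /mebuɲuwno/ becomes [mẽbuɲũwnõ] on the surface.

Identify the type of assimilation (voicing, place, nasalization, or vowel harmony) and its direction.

/e/→[ẽ] /u/→[ũ] /o/→[õ].
Each target copies a feature from the preceding segment, so the direction is progressive.

nasalization, progressive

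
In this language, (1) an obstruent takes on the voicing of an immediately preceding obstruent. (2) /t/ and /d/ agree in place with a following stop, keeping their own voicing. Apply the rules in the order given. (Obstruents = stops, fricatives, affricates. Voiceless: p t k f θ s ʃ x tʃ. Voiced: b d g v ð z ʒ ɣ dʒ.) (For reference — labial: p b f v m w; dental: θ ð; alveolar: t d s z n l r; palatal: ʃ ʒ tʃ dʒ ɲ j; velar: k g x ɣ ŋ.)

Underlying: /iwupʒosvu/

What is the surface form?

[iwupʃosfu]

Rule 1: /ʒ/ after /p/ (voiceless) → [ʃ]
Rule 1: /v/ after /s/ (voiceless) → [f]
After rule 1: iwupʃosfu
Rule 2: no segment meets the rule's conditions; no change.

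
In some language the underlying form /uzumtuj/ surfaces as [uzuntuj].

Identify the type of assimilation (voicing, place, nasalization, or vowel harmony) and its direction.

/m/→[n].
Each target copies a feature from the following segment, so the direction is regressive.

place assimilation, regressive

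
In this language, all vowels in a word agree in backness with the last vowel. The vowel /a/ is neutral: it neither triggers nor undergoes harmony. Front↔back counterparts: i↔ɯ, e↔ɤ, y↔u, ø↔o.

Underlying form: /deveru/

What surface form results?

/e/ harmonizes with /u/ ([+back]) → [ɤ]
/e/ harmonizes with /u/ ([+back]) → [ɤ]

[dɤvɤru]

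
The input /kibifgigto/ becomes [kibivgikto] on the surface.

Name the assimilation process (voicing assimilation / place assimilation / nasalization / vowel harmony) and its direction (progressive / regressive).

voicing assimilation, regressive

/f/→[v] /g/→[k].
Each target copies a feature from the following segment, so the direction is regressive.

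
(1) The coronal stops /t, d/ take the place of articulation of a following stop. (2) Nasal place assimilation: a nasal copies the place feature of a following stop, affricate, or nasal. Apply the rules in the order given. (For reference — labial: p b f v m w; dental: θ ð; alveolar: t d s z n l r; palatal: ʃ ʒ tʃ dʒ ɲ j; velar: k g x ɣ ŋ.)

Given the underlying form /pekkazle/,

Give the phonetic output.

[pekkazle]

Rule 1: no segment meets the rule's conditions; no change.
After rule 1: pekkazle
Rule 2: no segment meets the rule's conditions; no change.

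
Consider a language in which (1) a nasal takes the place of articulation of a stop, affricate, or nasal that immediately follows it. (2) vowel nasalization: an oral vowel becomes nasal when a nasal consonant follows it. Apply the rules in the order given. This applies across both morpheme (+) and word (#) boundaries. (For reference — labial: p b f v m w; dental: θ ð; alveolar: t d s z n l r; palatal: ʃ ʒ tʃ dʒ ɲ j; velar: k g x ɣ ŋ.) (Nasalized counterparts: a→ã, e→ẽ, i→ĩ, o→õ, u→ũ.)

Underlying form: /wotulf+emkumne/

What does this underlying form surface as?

[wotulf+ẽŋkũnne]

Rule 1: /m/ before /k/ (velar) → [ŋ]
Rule 1: /m/ before /n/ (alveolar) → [n]
After rule 1: wotulf+eŋkunne
Rule 2: /e/ before nasal /ŋ/ → [ẽ]
Rule 2: /u/ before nasal /n/ → [ũ]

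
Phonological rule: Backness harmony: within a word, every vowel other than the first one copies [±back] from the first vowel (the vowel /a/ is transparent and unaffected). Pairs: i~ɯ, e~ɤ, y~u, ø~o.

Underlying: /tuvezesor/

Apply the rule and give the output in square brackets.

/e/ harmonizes with /u/ ([+back]) → [ɤ]
/e/ harmonizes with /u/ ([+back]) → [ɤ]

[tuvɤzɤsor]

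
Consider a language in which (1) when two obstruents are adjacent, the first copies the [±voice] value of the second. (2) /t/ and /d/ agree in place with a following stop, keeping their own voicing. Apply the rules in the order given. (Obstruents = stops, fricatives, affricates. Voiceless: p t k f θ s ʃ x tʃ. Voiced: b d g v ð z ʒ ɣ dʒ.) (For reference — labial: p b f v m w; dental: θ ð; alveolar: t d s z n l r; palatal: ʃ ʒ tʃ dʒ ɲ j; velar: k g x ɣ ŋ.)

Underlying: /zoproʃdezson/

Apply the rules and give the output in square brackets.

Rule 1: /ʃ/ before /d/ (voiced) → [ʒ]
Rule 1: /z/ before /s/ (voiceless) → [s]
After rule 1: zoproʒdesson
Rule 2: no segment meets the rule's conditions; no change.

[zoproʒdesson]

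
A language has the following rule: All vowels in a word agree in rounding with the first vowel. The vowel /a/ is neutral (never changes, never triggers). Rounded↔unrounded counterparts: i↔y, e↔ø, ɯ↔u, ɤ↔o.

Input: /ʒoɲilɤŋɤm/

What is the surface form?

[ʒoɲyloŋom]

/i/ harmonizes with /o/ ([+round]) → [y]
/ɤ/ harmonizes with /o/ ([+round]) → [o]
/ɤ/ harmonizes with /o/ ([+round]) → [o]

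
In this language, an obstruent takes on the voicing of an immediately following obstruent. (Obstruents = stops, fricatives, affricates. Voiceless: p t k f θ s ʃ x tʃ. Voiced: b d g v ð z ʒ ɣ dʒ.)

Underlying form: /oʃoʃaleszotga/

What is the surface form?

/s/ before /z/ (voiced) → [z]
/t/ before /g/ (voiced) → [d]

[oʃoʃalezzodga]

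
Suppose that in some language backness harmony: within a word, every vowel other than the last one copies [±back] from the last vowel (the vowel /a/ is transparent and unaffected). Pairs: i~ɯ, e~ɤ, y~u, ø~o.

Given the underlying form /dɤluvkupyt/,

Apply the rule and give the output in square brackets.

[delyvkypyt]

/ɤ/ harmonizes with /y/ ([-back]) → [e]
/u/ harmonizes with /y/ ([-back]) → [y]
/u/ harmonizes with /y/ ([-back]) → [y]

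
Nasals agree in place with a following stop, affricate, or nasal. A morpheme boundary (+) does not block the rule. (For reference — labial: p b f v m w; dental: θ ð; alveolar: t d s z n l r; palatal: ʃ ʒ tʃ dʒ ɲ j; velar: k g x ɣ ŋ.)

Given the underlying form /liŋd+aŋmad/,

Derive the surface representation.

[lind+ammad]

/ŋ/ before /d/ (alveolar) → [n]
/ŋ/ before /m/ (labial) → [m]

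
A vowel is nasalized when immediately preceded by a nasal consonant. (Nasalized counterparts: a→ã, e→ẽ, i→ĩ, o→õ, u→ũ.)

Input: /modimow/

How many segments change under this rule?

2

/o/ after nasal /m/ → [õ]
/o/ after nasal /m/ → [õ]
2 segments change.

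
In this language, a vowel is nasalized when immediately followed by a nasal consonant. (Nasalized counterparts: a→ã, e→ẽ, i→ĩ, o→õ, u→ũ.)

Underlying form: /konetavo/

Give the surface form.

/o/ before nasal /n/ → [õ]

[kõnetavo]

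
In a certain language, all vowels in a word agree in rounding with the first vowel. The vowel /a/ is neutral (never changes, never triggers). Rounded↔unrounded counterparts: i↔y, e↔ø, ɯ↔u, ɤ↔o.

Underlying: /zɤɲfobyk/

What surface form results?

/o/ harmonizes with /ɤ/ ([-round]) → [ɤ]
/y/ harmonizes with /ɤ/ ([-round]) → [i]

[zɤɲfɤbik]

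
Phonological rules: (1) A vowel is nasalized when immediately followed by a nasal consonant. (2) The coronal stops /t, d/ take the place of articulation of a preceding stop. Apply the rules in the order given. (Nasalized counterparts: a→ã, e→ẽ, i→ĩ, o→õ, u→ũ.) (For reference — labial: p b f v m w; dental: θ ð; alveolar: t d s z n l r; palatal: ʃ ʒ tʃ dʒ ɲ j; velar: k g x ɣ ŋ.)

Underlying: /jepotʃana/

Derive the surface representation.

Rule 1: /a/ before nasal /n/ → [ã]
After rule 1: jepotʃãna
Rule 2: no segment meets the rule's conditions; no change.

[jepotʃãna]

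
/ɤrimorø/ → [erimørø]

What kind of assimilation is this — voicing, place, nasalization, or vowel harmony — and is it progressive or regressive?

/ɤ/→[e] /o/→[ø].
Vowels agree with the last vowel, so the harmony is regressive.

vowel harmony, regressive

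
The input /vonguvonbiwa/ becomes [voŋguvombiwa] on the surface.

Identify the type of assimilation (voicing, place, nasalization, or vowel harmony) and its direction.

place assimilation, regressive

/n/→[ŋ] /n/→[m].
Each target copies a feature from the following segment, so the direction is regressive.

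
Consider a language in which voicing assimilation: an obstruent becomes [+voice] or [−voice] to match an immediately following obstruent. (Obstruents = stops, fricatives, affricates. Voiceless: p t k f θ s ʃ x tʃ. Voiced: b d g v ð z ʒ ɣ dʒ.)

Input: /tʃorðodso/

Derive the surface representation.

[tʃorðotso]

/d/ before /s/ (voiceless) → [t]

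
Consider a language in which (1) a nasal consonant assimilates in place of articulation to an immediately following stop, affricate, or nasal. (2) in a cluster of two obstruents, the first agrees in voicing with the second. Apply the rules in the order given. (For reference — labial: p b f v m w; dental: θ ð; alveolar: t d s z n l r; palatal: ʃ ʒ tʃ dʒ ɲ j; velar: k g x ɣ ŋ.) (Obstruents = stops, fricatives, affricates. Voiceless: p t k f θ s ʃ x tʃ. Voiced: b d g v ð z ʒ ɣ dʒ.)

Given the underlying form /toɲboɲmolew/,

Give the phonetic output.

Rule 1: /ɲ/ before /b/ (labial) → [m]
Rule 1: /ɲ/ before /m/ (labial) → [m]
After rule 1: tombommolew
Rule 2: no segment meets the rule's conditions; no change.

[tombommolew]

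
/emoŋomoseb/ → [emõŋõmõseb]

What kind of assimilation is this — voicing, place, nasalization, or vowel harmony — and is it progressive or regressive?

/o/→[õ] /o/→[õ] /o/→[õ].
Each target copies a feature from the preceding segment, so the direction is progressive.

nasalization, progressive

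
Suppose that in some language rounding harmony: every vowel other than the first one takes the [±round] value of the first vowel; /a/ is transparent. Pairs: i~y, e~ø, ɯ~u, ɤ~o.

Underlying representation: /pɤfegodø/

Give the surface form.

[pɤfegɤde]

/o/ harmonizes with /ɤ/ ([-round]) → [ɤ]
/ø/ harmonizes with /ɤ/ ([-round]) → [e]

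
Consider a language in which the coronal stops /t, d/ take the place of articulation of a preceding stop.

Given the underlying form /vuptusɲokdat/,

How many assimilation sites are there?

/t/ after /p/ (labial) → [p]
/d/ after /k/ (velar) → [g]
2 segments change.

2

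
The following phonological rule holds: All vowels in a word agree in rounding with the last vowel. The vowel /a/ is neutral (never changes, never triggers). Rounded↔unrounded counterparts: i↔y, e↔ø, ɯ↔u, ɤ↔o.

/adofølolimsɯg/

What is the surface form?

[adɤfelɤlimsɯg]

/o/ harmonizes with /ɯ/ ([-round]) → [ɤ]
/ø/ harmonizes with /ɯ/ ([-round]) → [e]
/o/ harmonizes with /ɯ/ ([-round]) → [ɤ]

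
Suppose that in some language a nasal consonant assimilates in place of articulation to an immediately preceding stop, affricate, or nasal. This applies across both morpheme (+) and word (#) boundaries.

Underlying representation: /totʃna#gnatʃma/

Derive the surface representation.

/n/ after /tʃ/ (palatal) → [ɲ]
/n/ after /g/ (velar) → [ŋ]
/m/ after /tʃ/ (palatal) → [ɲ]

[totʃɲa#gŋatʃɲa]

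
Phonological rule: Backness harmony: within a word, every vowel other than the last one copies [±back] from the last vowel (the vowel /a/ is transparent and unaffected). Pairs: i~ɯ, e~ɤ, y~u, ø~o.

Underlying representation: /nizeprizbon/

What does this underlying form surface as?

[nɯzɤprɯzbon]

/i/ harmonizes with /o/ ([+back]) → [ɯ]
/e/ harmonizes with /o/ ([+back]) → [ɤ]
/i/ harmonizes with /o/ ([+back]) → [ɯ]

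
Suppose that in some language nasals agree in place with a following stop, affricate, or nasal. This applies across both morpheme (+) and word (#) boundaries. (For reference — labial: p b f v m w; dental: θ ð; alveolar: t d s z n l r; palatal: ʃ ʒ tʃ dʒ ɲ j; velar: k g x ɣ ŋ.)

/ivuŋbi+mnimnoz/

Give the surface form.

/ŋ/ before /b/ (labial) → [m]
/m/ before /n/ (alveolar) → [n]
/m/ before /n/ (alveolar) → [n]

[ivumbi+nninnoz]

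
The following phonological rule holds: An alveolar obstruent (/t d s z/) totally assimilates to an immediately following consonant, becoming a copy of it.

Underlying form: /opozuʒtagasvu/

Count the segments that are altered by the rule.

/s/ before /v/ → [v] (total assimilation)
1 segment changes.

1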